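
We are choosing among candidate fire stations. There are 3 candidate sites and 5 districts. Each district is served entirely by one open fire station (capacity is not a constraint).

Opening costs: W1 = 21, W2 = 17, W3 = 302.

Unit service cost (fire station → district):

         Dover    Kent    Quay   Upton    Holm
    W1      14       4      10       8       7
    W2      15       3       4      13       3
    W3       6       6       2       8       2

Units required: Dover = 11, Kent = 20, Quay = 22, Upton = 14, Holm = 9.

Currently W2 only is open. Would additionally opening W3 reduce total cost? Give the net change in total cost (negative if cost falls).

No — net change +80 (cost rises by 80).

Current service cost with {W2}: 522.
Adding W3: each district re-picks its cheapest; new service cost 300, saving 222.
Extra fixed cost: 302. Net change = 302 − 222 = 80.
(Totals: 539 → 619.)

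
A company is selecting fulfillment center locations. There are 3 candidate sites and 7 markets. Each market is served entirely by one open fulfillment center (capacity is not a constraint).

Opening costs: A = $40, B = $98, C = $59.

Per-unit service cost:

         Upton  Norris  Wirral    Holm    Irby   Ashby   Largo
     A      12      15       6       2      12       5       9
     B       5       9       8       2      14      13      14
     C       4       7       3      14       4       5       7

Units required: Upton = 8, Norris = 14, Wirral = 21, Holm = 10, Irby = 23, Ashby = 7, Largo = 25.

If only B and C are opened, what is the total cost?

Total cost: 672

Each market is assigned to its cheapest site among the open ones.
{B, C}: Upton→C 4·8=32, Norris→C 7·14=98, Wirral→C 3·21=63, Holm→B 2·10=20, Irby→C 4·23=92, Ashby→C 5·7=35, Largo→C 7·25=175. Service 515; fixed 157; total 672.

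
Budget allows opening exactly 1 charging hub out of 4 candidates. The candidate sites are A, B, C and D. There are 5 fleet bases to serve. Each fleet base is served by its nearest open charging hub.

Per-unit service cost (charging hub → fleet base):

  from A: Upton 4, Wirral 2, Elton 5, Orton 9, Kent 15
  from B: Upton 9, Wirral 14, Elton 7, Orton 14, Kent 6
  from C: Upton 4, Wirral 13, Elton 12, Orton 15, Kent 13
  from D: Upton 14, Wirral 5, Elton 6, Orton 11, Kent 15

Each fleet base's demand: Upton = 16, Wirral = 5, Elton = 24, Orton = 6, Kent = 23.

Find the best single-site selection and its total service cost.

With exactly 1 open, each fleet base uses its cheapest among the chosen.
{A}: Upton→A 4·16=64, Wirral→A 2·5=10, Elton→A 5·24=120, Orton→A 9·6=54, Kent→A 15·23=345. Service cost 593.
{B}: service cost 604
{D}: service cost 804
Among all 4 size-1 choices, {A} is lowest.

Choose A only; total service cost 593.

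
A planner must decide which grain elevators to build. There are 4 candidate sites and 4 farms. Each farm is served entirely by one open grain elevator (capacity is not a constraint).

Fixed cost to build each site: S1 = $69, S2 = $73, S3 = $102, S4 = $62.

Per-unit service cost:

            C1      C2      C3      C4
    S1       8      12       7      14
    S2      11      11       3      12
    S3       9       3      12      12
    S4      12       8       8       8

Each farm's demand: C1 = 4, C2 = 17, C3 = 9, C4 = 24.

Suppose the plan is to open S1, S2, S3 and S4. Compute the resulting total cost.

Each farm is assigned to its cheapest site among the open ones.
{S1, S2, S3, S4}: C1→S1 8·4=32, C2→S3 3·17=51, C3→S2 3·9=27, C4→S4 8·24=192. Service 302; fixed 306; total 608.

Total cost: 608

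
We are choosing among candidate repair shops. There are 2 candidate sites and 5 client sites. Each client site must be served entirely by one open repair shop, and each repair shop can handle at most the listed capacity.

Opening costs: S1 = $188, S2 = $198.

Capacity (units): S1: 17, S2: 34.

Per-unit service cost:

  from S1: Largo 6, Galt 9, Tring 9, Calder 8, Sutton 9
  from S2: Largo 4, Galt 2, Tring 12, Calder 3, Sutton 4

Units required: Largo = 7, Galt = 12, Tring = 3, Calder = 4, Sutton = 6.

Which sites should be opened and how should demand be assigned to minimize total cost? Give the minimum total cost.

Minimum total cost: 322

Open {S2}: Largo→S2 4·7=28, Galt→S2 2·12=24, Tring→S2 12·3=36, Calder→S2 3·4=12, Sutton→S2 4·6=24.
Loads: S2 carries 32/34. Service 124; fixed 198; total 322.
Next best feasible plan costs 501.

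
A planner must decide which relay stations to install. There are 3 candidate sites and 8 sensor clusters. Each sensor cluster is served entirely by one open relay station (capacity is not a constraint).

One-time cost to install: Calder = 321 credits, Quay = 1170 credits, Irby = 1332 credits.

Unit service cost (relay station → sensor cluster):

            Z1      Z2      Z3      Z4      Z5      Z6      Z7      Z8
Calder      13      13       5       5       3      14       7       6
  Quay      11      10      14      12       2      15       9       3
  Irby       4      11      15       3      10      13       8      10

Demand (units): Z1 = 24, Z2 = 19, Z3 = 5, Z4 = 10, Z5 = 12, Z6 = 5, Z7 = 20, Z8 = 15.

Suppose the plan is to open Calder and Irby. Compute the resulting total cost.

Each sensor cluster is assigned to its cheapest site among the open ones.
{Calder, Irby}: Z1→Irby 4·24=96, Z2→Irby 11·19=209, Z3→Calder 5·5=25, Z4→Irby 3·10=30, Z5→Calder 3·12=36, Z6→Irby 13·5=65, Z7→Calder 7·20=140, Z8→Calder 6·15=90. Service 691; fixed 1653; total 2344.

Total cost: 2344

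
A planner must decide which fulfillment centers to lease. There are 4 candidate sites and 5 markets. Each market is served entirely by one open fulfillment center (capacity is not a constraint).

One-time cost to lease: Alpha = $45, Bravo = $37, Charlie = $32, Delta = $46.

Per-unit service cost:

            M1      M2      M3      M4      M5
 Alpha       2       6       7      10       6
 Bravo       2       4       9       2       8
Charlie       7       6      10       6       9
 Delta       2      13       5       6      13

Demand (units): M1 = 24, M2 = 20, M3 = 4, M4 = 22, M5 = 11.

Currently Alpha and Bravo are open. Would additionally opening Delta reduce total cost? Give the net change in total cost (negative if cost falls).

No — net change +38 (cost rises by 38).

Current service cost with {Alpha, Bravo}: 266.
Adding Delta: each market re-picks its cheapest; new service cost 258, saving 8.
Extra fixed cost: 46. Net change = 46 − 8 = 38.
(Totals: 348 → 386.)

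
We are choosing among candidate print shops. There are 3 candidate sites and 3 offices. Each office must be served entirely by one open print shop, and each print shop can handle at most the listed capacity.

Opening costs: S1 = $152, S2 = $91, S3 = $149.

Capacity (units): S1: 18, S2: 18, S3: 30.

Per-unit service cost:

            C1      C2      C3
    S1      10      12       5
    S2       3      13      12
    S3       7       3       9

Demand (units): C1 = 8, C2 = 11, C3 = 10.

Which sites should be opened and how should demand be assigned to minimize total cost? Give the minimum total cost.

Open {S3}: C1→S3 7·8=56, C2→S3 3·11=33, C3→S3 9·10=90.
Loads: S3 carries 29/30. Service 179; fixed 149; total 328.
Next best feasible plan costs 387.

Minimum total cost: 328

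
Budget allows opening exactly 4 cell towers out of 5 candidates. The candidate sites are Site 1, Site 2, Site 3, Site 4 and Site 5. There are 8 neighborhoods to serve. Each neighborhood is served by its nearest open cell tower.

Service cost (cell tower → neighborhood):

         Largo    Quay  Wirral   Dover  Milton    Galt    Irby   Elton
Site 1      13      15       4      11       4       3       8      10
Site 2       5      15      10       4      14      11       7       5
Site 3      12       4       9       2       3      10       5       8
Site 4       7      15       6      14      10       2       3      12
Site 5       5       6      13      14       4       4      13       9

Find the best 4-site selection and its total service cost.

With exactly 4 open, each neighborhood uses its cheapest among the chosen.
{Site 1, Site 2, Site 3, Site 4}: Largo→Site 2 5, Quay→Site 3 4, Wirral→Site 1 4, Dover→Site 3 2, Milton→Site 3 3, Galt→Site 4 2, Irby→Site 4 3, Elton→Site 2 5. Service cost 28.
{Site 2, Site 3, Site 4, Site 5}: service cost 30
{Site 1, Site 2, Site 3, Site 5}: service cost 31
Among all 5 size-4 choices, {Site 1, Site 2, Site 3, Site 4} is lowest.

Choose Site 1, Site 2, Site 3 and Site 4; total service cost 28.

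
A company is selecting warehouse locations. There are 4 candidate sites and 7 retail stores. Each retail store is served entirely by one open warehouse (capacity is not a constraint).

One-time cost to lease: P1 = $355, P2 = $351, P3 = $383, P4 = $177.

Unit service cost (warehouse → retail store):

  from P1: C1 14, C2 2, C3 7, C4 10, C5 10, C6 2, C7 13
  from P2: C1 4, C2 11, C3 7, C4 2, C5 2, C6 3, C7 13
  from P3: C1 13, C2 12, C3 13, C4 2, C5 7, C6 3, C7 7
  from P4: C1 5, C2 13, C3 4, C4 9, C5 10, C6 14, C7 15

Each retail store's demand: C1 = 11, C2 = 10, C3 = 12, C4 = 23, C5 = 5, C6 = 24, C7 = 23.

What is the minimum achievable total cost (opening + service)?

Minimum total cost: 1016

For any fixed open set, each retail store goes to its cheapest open site; total = fixed + service.
{P2}: C1→P2 4·11=44, C2→P2 11·10=110, C3→P2 7·12=84, C4→P2 2·23=46, C5→P2 2·5=10, C6→P2 3·24=72, C7→P2 13·23=299. Service 665; fixed 351; total 1016.
{P3, P4}: service 537 + fixed 560 = 1097
{P3}: C1→P3 13·11=143, C2→P3 12·10=120, C3→P3 13·12=156, C4→P3 2·23=46, C5→P3 7·5=35, C6→P3 3·24=72, C7→P3 7·23=161. Service 733; fixed 383; total 1116.
{P1, P2, P3, P4}: C1→P2 4·11=44, C2→P1 2·10=20, C3→P4 4·12=48, C4→P2 2·23=46, C5→P2 2·5=10, C6→P1 2·24=48, C7→P3 7·23=161. Service 377; fixed 1266; total 1643.
No other subset beats 1016.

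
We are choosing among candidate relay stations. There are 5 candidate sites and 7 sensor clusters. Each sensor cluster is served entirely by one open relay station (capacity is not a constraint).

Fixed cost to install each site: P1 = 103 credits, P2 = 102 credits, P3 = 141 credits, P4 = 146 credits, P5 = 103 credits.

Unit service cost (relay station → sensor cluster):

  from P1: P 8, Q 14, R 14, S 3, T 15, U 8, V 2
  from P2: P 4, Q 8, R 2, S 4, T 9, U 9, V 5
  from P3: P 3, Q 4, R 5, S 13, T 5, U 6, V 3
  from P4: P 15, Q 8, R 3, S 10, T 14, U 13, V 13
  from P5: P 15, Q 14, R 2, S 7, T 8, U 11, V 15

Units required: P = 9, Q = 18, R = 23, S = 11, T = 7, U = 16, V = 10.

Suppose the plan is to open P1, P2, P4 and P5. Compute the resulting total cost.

Total cost: 917

Each sensor cluster is assigned to its cheapest site among the open ones.
{P1, P2, P4, P5}: P→P2 4·9=36, Q→P2 8·18=144, R→P2 2·23=46, S→P1 3·11=33, T→P5 8·7=56, U→P1 8·16=128, V→P1 2·10=20. Service 463; fixed 454; total 917.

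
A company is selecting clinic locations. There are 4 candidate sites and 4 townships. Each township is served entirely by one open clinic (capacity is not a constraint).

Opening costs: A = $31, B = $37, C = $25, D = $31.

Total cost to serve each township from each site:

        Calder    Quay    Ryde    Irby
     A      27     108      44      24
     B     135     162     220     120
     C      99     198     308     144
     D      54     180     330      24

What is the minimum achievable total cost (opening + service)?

For any fixed open set, each township goes to its cheapest open site; total = fixed + service.
{A}: Calder→A 27, Quay→A 108, Ryde→A 44, Irby→A 24. Service 203; fixed 31; total 234.
{A, C}: service 203 + fixed 56 = 259
{A, D}: Calder→A 27, Quay→A 108, Ryde→A 44, Irby→A 24. Service 203; fixed 62; total 265.
{A, B, C, D}: Calder→A 27, Quay→A 108, Ryde→A 44, Irby→A 24. Service 203; fixed 124; total 327.
(All 15 nonempty subsets were checked; A only is lowest.)

Minimum total cost: 234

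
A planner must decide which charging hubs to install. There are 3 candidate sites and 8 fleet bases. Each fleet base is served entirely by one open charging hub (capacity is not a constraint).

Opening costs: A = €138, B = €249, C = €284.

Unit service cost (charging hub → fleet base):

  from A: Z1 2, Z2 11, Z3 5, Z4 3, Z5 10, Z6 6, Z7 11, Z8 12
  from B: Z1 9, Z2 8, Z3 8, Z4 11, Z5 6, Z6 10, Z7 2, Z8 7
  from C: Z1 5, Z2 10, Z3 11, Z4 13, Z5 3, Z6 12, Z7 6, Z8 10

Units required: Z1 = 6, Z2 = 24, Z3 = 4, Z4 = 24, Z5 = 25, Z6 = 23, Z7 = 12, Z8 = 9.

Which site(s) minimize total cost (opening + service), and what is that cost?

Open A and B; minimum total cost 1058.

For any fixed open set, each fleet base goes to its cheapest open site; total = fixed + service.
{A, B}: Z1→A 2·6=12, Z2→B 8·24=192, Z3→A 5·4=20, Z4→A 3·24=72, Z5→B 6·25=150, Z6→A 6·23=138, Z7→B 2·12=24, Z8→B 7·9=63. Service 671; fixed 387; total 1058.
{A}: service 996 + fixed 138 = 1134
{A, C}: Z1→A 2·6=12, Z2→C 10·24=240, Z3→A 5·4=20, Z4→A 3·24=72, Z5→C 3·25=75, Z6→A 6·23=138, Z7→C 6·12=72, Z8→C 10·9=90. Service 719; fixed 422; total 1141.
{A, B, C}: Z1→A 2·6=12, Z2→B 8·24=192, Z3→A 5·4=20, Z4→A 3·24=72, Z5→C 3·25=75, Z6→A 6·23=138, Z7→B 2·12=24, Z8→B 7·9=63. Service 596; fixed 671; total 1267.
(All 7 nonempty subsets were checked; A and B is lowest.)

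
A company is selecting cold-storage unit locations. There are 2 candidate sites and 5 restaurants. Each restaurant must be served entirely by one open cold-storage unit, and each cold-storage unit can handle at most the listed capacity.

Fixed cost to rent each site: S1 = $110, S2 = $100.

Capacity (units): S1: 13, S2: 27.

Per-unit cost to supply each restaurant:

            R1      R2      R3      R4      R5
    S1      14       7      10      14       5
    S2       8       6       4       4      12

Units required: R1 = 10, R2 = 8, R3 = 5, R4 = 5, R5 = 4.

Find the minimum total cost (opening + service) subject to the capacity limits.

Minimum total cost: 406

Open {S1, S2}: R1→S2 8·10=80, R2→S1 7·8=56, R3→S2 4·5=20, R4→S2 4·5=20, R5→S1 5·4=20.
Loads: S1 carries 12/13, S2 carries 20/27. Service 196; fixed 210; total 406.
Next best feasible plan costs 428.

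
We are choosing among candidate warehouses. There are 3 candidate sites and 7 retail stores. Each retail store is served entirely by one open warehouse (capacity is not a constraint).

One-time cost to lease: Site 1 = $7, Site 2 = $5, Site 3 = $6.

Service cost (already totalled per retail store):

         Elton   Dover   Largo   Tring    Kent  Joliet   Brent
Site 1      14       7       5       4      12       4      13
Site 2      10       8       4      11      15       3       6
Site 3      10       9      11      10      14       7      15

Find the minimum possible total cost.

Minimum total cost: 58

For any fixed open set, each retail store goes to its cheapest open site; total = fixed + service.
{Site 1, Site 2}: Elton→Site 2 10, Dover→Site 1 7, Largo→Site 2 4, Tring→Site 1 4, Kent→Site 1 12, Joliet→Site 2 3, Brent→Site 2 6. Service 46; fixed 12; total 58.
{Site 2}: Elton→Site 2 10, Dover→Site 2 8, Largo→Site 2 4, Tring→Site 2 11, Kent→Site 2 15, Joliet→Site 2 3, Brent→Site 2 6. Service 57; fixed 5; total 62.
{Site 1, Site 2, Site 3}: Elton→Site 2 10, Dover→Site 1 7, Largo→Site 2 4, Tring→Site 1 4, Kent→Site 1 12, Joliet→Site 2 3, Brent→Site 2 6. Service 46; fixed 18; total 64.
No other subset beats 58.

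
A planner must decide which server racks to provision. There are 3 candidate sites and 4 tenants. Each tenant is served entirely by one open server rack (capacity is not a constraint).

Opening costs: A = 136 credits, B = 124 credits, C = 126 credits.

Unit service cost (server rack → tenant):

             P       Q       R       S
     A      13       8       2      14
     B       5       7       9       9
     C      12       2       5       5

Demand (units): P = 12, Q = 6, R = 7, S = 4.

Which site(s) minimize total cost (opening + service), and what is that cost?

Open B only; minimum total cost 325.

For any fixed open set, each tenant goes to its cheapest open site; total = fixed + service.
{B}: P→B 5·12=60, Q→B 7·6=42, R→B 9·7=63, S→B 9·4=36. Service 201; fixed 124; total 325.
{C}: service 211 + fixed 126 = 337
{B, C}: service 127 + fixed 250 = 377
{A, B, C}: service 106 + fixed 386 = 492
No other subset beats 325.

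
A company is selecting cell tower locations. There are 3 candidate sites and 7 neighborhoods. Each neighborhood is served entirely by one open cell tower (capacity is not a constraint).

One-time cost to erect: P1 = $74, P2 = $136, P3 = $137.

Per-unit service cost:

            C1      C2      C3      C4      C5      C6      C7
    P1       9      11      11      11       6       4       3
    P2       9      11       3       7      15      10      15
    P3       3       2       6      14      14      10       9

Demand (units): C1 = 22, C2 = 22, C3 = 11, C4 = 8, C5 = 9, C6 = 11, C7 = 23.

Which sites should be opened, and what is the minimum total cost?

For any fixed open set, each neighborhood goes to its cheapest open site; total = fixed + service.
{P1, P3}: C1→P3 3·22=66, C2→P3 2·22=44, C3→P3 6·11=66, C4→P1 11·8=88, C5→P1 6·9=54, C6→P1 4·11=44, C7→P1 3·23=69. Service 431; fixed 211; total 642.
{P1, P2, P3}: C1→P3 3·22=66, C2→P3 2·22=44, C3→P2 3·11=33, C4→P2 7·8=56, C5→P1 6·9=54, C6→P1 4·11=44, C7→P1 3·23=69. Service 366; fixed 347; total 713.
{P3}: service 731 + fixed 137 = 868
{P1}: C1→P1 9·22=198, C2→P1 11·22=242, C3→P1 11·11=121, C4→P1 11·8=88, C5→P1 6·9=54, C6→P1 4·11=44, C7→P1 3·23=69. Service 816; fixed 74; total 890.
No other subset beats 642.

Open P1 and P3; minimum total cost 642.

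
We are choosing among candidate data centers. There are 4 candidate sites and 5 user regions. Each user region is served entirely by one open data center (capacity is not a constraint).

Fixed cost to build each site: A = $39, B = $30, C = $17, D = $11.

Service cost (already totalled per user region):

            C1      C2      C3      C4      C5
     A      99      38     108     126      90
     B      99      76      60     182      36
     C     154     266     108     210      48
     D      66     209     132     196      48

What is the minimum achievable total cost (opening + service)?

Minimum total cost: 406

For any fixed open set, each user region goes to its cheapest open site; total = fixed + service.
{A, B, D}: C1→D 66, C2→A 38, C3→B 60, C4→A 126, C5→B 36. Service 326; fixed 80; total 406.
{A, B, C, D}: service 326 + fixed 97 = 423
{A, B}: service 359 + fixed 69 = 428
{D}: C1→D 66, C2→D 209, C3→D 132, C4→D 196, C5→D 48. Service 651; fixed 11; total 662.
(All 15 nonempty subsets were checked; A, B and D is lowest.)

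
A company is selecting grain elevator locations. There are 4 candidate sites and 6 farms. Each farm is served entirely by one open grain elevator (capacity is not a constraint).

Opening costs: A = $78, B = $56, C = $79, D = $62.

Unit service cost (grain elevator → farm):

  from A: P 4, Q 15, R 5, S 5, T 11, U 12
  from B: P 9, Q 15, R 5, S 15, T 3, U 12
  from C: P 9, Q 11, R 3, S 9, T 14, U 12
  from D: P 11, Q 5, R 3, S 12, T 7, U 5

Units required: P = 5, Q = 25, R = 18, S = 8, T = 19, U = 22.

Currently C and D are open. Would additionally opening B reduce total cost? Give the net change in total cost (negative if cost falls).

Yes — net change −20 (cost falls by 20).

Current service cost with {C, D}: 539.
Adding B: each farm re-picks its cheapest; new service cost 463, saving 76.
Extra fixed cost: 56. Net change = 56 − 76 = -20.
(Totals: 680 → 660.)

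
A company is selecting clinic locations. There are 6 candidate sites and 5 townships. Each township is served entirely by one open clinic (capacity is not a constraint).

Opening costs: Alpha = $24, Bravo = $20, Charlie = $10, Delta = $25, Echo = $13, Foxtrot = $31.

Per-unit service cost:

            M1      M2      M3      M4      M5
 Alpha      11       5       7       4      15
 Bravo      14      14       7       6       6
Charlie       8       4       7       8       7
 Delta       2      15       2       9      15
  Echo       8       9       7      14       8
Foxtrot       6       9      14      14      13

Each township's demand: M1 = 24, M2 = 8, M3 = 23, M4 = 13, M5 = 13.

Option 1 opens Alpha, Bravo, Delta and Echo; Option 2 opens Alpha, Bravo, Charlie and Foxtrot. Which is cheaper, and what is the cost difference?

Option 1: {Alpha, Bravo, Delta, Echo}: M1→Delta 2·24=48, M2→Alpha 5·8=40, M3→Delta 2·23=46, M4→Alpha 4·13=52, M5→Bravo 6·13=78. Service 264; fixed 82; total 346.
Option 2: {Alpha, Bravo, Charlie, Foxtrot}: M1→Foxtrot 6·24=144, M2→Charlie 4·8=32, M3→Alpha 7·23=161, M4→Alpha 4·13=52, M5→Bravo 6·13=78. Service 467; fixed 85; total 552.
Difference: |346 − 552| = 206.

Option 1 is cheaper by 206.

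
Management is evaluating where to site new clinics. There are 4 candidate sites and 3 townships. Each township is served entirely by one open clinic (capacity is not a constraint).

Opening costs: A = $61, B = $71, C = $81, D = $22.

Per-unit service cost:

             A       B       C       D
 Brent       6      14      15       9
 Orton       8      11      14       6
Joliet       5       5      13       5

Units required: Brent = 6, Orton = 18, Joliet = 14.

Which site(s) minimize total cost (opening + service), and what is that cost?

For any fixed open set, each township goes to its cheapest open site; total = fixed + service.
{D}: Brent→D 9·6=54, Orton→D 6·18=108, Joliet→D 5·14=70. Service 232; fixed 22; total 254.
{A, D}: Brent→A 6·6=36, Orton→D 6·18=108, Joliet→A 5·14=70. Service 214; fixed 83; total 297.
{A}: service 250 + fixed 61 = 311
{A, B, C, D}: Brent→A 6·6=36, Orton→D 6·18=108, Joliet→A 5·14=70. Service 214; fixed 235; total 449.
No other subset beats 254.

Open D only; minimum total cost 254.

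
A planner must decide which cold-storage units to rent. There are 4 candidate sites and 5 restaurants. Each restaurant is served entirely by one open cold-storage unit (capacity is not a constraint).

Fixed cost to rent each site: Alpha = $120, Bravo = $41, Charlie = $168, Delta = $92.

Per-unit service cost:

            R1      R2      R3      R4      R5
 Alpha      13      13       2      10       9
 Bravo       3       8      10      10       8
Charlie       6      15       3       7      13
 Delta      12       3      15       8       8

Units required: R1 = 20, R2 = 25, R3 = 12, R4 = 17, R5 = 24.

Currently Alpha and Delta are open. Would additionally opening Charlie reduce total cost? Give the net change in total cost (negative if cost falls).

Current service cost with {Alpha, Delta}: 667.
Adding Charlie: each restaurant re-picks its cheapest; new service cost 530, saving 137.
Extra fixed cost: 168. Net change = 168 − 137 = 31.
(Totals: 879 → 910.)

No — net change +31 (cost rises by 31).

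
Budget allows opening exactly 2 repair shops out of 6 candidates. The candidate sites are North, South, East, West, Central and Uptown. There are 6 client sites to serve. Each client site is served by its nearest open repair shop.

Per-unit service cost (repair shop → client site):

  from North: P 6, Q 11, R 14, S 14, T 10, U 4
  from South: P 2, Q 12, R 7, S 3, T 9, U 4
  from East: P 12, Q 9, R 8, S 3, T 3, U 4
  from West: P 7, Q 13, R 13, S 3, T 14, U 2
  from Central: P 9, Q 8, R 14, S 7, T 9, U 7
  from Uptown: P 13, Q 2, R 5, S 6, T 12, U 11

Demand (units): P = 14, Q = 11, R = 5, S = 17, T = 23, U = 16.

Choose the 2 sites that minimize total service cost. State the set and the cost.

Choose South and East; total service cost 346.

With exactly 2 open, each client site uses its cheapest among the chosen.
{South, East}: P→South 2·14=28, Q→East 9·11=99, R→South 7·5=35, S→South 3·17=51, T→East 3·23=69, U→South 4·16=64. Service cost 346.
{East, West}: service cost 389
{South, Uptown}: service cost 397
Among all 15 size-2 choices, {South, East} is lowest.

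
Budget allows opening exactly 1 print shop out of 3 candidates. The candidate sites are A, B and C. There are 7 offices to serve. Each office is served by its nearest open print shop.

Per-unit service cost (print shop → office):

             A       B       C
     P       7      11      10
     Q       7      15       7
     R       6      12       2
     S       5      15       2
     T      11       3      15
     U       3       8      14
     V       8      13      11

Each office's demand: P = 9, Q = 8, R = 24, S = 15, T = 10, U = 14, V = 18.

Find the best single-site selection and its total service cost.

Choose A only; total service cost 634.

With exactly 1 open, each office uses its cheapest among the chosen.
{A}: P→A 7·9=63, Q→A 7·8=56, R→A 6·24=144, S→A 5·15=75, T→A 11·10=110, U→A 3·14=42, V→A 8·18=144. Service cost 634.
{C}: service cost 768
{B}: service cost 1108
Among all 3 size-1 choices, {A} is lowest.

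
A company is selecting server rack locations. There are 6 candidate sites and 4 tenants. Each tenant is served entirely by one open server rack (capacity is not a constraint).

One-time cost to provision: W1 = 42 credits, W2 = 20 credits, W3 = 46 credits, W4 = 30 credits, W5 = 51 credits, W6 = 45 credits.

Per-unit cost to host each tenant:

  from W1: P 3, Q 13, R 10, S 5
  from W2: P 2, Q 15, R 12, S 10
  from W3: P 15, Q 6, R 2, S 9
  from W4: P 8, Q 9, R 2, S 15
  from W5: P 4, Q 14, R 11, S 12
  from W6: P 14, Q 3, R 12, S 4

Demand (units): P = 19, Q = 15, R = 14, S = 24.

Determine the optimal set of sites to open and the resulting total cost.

Open W2, W4 and W6; minimum total cost 302.

For any fixed open set, each tenant goes to its cheapest open site; total = fixed + service.
{W2, W4, W6}: P→W2 2·19=38, Q→W6 3·15=45, R→W4 2·14=28, S→W6 4·24=96. Service 207; fixed 95; total 302.
{W2, W3, W6}: service 207 + fixed 111 = 318
{W1, W4, W6}: service 226 + fixed 117 = 343
{W1, W2, W3, W4, W5, W6}: service 207 + fixed 234 = 441
No other subset beats 302.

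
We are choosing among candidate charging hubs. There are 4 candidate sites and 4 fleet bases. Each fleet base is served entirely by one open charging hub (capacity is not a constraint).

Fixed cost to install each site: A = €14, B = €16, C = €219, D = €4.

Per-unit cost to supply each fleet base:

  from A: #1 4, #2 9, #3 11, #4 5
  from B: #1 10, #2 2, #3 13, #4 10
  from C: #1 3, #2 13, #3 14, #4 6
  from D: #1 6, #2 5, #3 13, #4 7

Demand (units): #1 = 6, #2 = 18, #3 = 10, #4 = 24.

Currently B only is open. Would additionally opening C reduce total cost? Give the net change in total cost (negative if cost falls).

No — net change +81 (cost rises by 81).

Current service cost with {B}: 466.
Adding C: each fleet base re-picks its cheapest; new service cost 328, saving 138.
Extra fixed cost: 219. Net change = 219 − 138 = 81.
(Totals: 482 → 563.)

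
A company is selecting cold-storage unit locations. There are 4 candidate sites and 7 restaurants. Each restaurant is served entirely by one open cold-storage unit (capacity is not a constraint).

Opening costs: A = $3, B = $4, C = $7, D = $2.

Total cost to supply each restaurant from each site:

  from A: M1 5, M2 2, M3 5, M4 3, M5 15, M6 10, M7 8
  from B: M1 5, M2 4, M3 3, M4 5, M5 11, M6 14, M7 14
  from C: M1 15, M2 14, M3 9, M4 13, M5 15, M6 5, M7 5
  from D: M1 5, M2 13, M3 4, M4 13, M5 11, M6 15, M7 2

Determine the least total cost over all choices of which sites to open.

For any fixed open set, each restaurant goes to its cheapest open site; total = fixed + service.
{A, D}: M1→A 5, M2→A 2, M3→D 4, M4→A 3, M5→D 11, M6→A 10, M7→D 2. Service 37; fixed 5; total 42.
{A, C, D}: M1→A 5, M2→A 2, M3→D 4, M4→A 3, M5→D 11, M6→C 5, M7→D 2. Service 32; fixed 12; total 44.
{A, B, D}: M1→A 5, M2→A 2, M3→B 3, M4→A 3, M5→B 11, M6→A 10, M7→D 2. Service 36; fixed 9; total 45.
{A, B, C, D}: service 31 + fixed 16 = 47
No other subset beats 42.

Minimum total cost: 42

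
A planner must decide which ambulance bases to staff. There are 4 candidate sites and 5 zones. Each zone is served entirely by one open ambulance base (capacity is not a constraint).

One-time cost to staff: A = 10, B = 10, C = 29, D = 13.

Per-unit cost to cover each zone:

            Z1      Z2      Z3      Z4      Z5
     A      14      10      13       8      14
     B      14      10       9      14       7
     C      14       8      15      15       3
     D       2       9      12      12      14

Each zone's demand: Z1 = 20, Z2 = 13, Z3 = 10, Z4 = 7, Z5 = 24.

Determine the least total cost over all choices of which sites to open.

Minimum total cost: 424

For any fixed open set, each zone goes to its cheapest open site; total = fixed + service.
{A, B, C, D}: Z1→D 2·20=40, Z2→C 8·13=104, Z3→B 9·10=90, Z4→A 8·7=56, Z5→C 3·24=72. Service 362; fixed 62; total 424.
{B, C, D}: Z1→D 2·20=40, Z2→C 8·13=104, Z3→B 9·10=90, Z4→D 12·7=84, Z5→C 3·24=72. Service 390; fixed 52; total 442.
{A, C, D}: Z1→D 2·20=40, Z2→C 8·13=104, Z3→D 12·10=120, Z4→A 8·7=56, Z5→C 3·24=72. Service 392; fixed 52; total 444.
{A}: service 932 + fixed 10 = 942
(All 15 nonempty subsets were checked; A, B, C and D is lowest.)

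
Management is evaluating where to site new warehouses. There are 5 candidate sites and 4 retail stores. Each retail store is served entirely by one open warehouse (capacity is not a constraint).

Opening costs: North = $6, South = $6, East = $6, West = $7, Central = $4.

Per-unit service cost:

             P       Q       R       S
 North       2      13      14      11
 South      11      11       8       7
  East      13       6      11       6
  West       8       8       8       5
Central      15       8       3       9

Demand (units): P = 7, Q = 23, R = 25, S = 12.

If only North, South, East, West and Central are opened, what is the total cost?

Each retail store is assigned to its cheapest site among the open ones.
{North, South, East, West, Central}: P→North 2·7=14, Q→East 6·23=138, R→Central 3·25=75, S→West 5·12=60. Service 287; fixed 29; total 316.

Total cost: 316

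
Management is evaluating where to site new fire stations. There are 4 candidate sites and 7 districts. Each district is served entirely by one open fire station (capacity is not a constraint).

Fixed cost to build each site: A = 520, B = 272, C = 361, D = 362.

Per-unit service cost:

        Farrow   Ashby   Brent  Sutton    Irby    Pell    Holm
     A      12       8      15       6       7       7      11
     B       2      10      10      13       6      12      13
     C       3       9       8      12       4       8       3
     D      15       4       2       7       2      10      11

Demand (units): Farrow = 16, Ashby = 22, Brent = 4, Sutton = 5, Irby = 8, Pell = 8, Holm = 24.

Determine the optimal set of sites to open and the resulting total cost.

Open C only; minimum total cost 867.

For any fixed open set, each district goes to its cheapest open site; total = fixed + service.
{C}: Farrow→C 3·16=48, Ashby→C 9·22=198, Brent→C 8·4=32, Sutton→C 12·5=60, Irby→C 4·8=32, Pell→C 8·8=64, Holm→C 3·24=72. Service 506; fixed 361; total 867.
{C, D}: service 331 + fixed 723 = 1054
{B}: service 813 + fixed 272 = 1085
{A, B, C, D}: service 302 + fixed 1515 = 1817
No other subset beats 867.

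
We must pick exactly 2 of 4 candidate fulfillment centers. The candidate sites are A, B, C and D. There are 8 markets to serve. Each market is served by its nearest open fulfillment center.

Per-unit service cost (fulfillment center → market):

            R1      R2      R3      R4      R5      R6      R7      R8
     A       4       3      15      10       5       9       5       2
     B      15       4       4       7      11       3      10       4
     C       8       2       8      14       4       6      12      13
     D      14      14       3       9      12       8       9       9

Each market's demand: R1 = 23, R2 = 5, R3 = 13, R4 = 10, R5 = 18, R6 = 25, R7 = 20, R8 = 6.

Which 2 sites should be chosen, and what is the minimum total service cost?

With exactly 2 open, each market uses its cheapest among the chosen.
{A, B}: R1→A 4·23=92, R2→A 3·5=15, R3→B 4·13=52, R4→B 7·10=70, R5→A 5·18=90, R6→B 3·25=75, R7→A 5·20=100, R8→A 2·6=12. Service cost 506.
{A, D}: service cost 638
{A, C}: service cost 640
Among all 6 size-2 choices, {A, B} is lowest.

Choose A and B; total service cost 506.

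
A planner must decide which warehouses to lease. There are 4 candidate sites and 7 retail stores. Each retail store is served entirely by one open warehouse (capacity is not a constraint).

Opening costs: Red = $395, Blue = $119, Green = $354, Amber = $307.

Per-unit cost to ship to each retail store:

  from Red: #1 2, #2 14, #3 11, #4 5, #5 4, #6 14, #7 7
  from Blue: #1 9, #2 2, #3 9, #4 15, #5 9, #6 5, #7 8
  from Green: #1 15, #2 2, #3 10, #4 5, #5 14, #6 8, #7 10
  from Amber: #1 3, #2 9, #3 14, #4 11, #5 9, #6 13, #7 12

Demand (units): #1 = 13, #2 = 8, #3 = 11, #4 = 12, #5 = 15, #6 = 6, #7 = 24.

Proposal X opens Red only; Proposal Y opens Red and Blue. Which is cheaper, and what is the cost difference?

Proposal Y is cheaper by 53.

Proposal X: {Red}: #1→Red 2·13=26, #2→Red 14·8=112, #3→Red 11·11=121, #4→Red 5·12=60, #5→Red 4·15=60, #6→Red 14·6=84, #7→Red 7·24=168. Service 631; fixed 395; total 1026.
Proposal Y: {Red, Blue}: #1→Red 2·13=26, #2→Blue 2·8=16, #3→Blue 9·11=99, #4→Red 5·12=60, #5→Red 4·15=60, #6→Blue 5·6=30, #7→Red 7·24=168. Service 459; fixed 514; total 973.
Difference: |1026 − 973| = 53.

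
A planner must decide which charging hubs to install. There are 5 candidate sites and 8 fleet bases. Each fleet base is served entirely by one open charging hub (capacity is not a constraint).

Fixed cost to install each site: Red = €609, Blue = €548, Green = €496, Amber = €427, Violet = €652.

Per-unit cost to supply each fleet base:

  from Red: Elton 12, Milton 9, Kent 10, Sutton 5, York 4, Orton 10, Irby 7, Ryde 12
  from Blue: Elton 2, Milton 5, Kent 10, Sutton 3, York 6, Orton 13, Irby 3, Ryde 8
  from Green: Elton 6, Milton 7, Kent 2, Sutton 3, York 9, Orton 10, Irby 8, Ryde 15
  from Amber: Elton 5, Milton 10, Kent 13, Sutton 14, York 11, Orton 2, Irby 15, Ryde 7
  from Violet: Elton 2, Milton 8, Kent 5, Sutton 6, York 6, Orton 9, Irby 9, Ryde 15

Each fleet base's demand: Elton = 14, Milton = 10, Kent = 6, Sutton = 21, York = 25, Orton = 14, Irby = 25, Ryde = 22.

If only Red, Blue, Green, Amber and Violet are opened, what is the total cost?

Each fleet base is assigned to its cheapest site among the open ones.
{Red, Blue, Green, Amber, Violet}: Elton→Blue 2·14=28, Milton→Blue 5·10=50, Kent→Green 2·6=12, Sutton→Blue 3·21=63, York→Red 4·25=100, Orton→Amber 2·14=28, Irby→Blue 3·25=75, Ryde→Amber 7·22=154. Service 510; fixed 2732; total 3242.

Total cost: 3242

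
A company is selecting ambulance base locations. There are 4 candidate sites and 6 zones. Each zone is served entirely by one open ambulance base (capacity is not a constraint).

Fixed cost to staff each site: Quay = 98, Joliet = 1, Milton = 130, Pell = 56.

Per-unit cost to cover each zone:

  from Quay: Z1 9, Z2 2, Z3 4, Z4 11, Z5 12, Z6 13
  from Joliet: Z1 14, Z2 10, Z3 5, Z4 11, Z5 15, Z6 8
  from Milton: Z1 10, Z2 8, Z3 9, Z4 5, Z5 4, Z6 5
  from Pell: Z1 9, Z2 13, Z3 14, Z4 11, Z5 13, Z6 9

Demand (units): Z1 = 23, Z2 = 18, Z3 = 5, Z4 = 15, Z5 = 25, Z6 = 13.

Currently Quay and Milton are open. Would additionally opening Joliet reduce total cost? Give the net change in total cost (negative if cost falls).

Current service cost with {Quay, Milton}: 503.
Adding Joliet: each zone re-picks its cheapest; new service cost 503, saving 0.
Extra fixed cost: 1. Net change = 1 − 0 = 1.
(Totals: 731 → 732.)

No — net change +1 (cost rises by 1).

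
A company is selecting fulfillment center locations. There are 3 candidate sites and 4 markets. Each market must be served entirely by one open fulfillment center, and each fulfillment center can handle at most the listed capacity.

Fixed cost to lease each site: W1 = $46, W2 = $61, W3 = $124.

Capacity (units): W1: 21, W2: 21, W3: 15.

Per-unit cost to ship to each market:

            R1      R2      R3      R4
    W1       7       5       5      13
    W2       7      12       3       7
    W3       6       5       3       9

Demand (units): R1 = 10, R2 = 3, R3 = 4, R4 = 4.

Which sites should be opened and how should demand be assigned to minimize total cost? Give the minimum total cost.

Open {W1}: R1→W1 7·10=70, R2→W1 5·3=15, R3→W1 5·4=20, R4→W1 13·4=52.
Loads: W1 carries 21/21. Service 157; fixed 46; total 203.
Next best feasible plan costs 207.

Minimum total cost: 203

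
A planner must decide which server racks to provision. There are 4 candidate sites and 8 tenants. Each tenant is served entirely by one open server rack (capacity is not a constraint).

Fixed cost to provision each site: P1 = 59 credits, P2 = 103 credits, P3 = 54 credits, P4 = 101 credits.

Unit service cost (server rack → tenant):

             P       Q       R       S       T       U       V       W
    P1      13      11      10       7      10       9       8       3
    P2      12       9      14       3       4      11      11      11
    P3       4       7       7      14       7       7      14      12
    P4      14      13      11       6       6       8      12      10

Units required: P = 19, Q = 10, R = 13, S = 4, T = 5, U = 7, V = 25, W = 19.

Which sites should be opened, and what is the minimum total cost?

For any fixed open set, each tenant goes to its cheapest open site; total = fixed + service.
{P1, P3}: P→P3 4·19=76, Q→P3 7·10=70, R→P3 7·13=91, S→P1 7·4=28, T→P3 7·5=35, U→P3 7·7=49, V→P1 8·25=200, W→P1 3·19=57. Service 606; fixed 113; total 719.
{P1, P2, P3}: service 575 + fixed 216 = 791
{P1, P3, P4}: service 597 + fixed 214 = 811
{P1, P2, P3, P4}: P→P3 4·19=76, Q→P3 7·10=70, R→P3 7·13=91, S→P2 3·4=12, T→P2 4·5=20, U→P3 7·7=49, V→P1 8·25=200, W→P1 3·19=57. Service 575; fixed 317; total 892.
No other subset beats 719.

Open P1 and P3; minimum total cost 719.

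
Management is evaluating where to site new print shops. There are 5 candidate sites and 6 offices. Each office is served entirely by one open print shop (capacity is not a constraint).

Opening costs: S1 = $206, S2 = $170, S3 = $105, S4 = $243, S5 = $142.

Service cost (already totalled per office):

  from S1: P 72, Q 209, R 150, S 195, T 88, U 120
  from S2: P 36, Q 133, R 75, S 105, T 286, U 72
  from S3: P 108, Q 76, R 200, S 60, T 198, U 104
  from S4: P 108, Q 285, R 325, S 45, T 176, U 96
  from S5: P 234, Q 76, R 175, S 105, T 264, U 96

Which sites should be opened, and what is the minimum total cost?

Open S2 and S3; minimum total cost 792.

For any fixed open set, each office goes to its cheapest open site; total = fixed + service.
{S2, S3}: P→S2 36, Q→S3 76, R→S2 75, S→S3 60, T→S3 198, U→S2 72. Service 517; fixed 275; total 792.
{S3}: P→S3 108, Q→S3 76, R→S3 200, S→S3 60, T→S3 198, U→S3 104. Service 746; fixed 105; total 851.
{S1, S3}: service 550 + fixed 311 = 861
{S1, S2, S3, S4, S5}: P→S2 36, Q→S3 76, R→S2 75, S→S4 45, T→S1 88, U→S2 72. Service 392; fixed 866; total 1258.
No other subset beats 792.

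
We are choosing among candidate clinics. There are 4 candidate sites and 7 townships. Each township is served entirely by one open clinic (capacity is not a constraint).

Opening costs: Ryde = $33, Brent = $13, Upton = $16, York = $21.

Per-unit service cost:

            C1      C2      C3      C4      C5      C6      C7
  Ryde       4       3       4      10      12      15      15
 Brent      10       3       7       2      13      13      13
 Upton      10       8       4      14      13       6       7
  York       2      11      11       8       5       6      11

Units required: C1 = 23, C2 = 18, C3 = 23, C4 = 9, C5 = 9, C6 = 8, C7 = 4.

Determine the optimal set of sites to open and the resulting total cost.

For any fixed open set, each township goes to its cheapest open site; total = fixed + service.
{Brent, Upton, York}: C1→York 2·23=46, C2→Brent 3·18=54, C3→Upton 4·23=92, C4→Brent 2·9=18, C5→York 5·9=45, C6→Upton 6·8=48, C7→Upton 7·4=28. Service 331; fixed 50; total 381.
{Ryde, Brent, Upton, York}: C1→York 2·23=46, C2→Ryde 3·18=54, C3→Ryde 4·23=92, C4→Brent 2·9=18, C5→York 5·9=45, C6→Upton 6·8=48, C7→Upton 7·4=28. Service 331; fixed 83; total 414.
{Ryde, Brent, York}: service 347 + fixed 67 = 414
{Brent}: C1→Brent 10·23=230, C2→Brent 3·18=54, C3→Brent 7·23=161, C4→Brent 2·9=18, C5→Brent 13·9=117, C6→Brent 13·8=104, C7→Brent 13·4=52. Service 736; fixed 13; total 749.
(All 15 nonempty subsets were checked; Brent, Upton and York is lowest.)

Open Brent, Upton and York; minimum total cost 381.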